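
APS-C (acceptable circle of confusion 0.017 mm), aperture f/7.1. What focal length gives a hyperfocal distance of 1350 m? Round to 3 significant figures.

404 mm

From H = f²/(N·c) + f, with f ≪ H: f ≈ √(H·N·c) = √(1350000 × 7.1 × 0.017) = √162945 ≈ 403.7 mm.
The +f correction barely moves this — solving exactly, f² + N·c·f − N·c·H = 0 ⇒ f = (−N·c + √((N·c)² + 4·N·c·H))/2 = (−0.1207 + √651780)/2 ≈ 403.60 mm, so f ≈ 404 mm.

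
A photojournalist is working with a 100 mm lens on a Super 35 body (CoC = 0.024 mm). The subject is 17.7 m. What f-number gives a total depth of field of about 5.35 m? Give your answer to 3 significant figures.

Write h = H − f = f²/(N·c). The thin-lens limits are Dn = s·h/(h + (s−f)) and Df = s·h/(h − (s−f)), so DoF = Df − Dn = 2·s·(s−f)·h / (h² − (s−f)²).
That is a quadratic in h: DoF·h² − 2·s·(s−f)·h − DoF·(s−f)² = 0 ⇒ h = (s−f)·(s + √(s² + DoF²)) / DoF = 17600 × (17700 + √(17700² + 5350²)) / 5350 = 17600 × (17700 + 18490.9) / 5350 ≈ 119058 mm.
Then N = f²/(c·h) = 100² / (0.024 × 119058) = 10000 / 2857.4 ≈ 3.50.

f/3.50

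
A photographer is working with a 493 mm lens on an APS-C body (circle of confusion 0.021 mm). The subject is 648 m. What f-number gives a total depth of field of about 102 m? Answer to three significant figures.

Write h = H − f = f²/(N·c). The thin-lens limits are Dn = s·h/(h + (s−f)) and Df = s·h/(h − (s−f)), so DoF = Df − Dn = 2·s·(s−f)·h / (h² − (s−f)²).
That is a quadratic in h: DoF·h² − 2·s·(s−f)·h − DoF·(s−f)² = 0 ⇒ h = (s−f)·(s + √(s² + DoF²)) / DoF = 647507 × (648000 + √(648000² + 102000²)) / 102000 = 647507 × (648000 + 655979) / 102000 ≈ 8277797 mm.
Then N = f²/(c·h) = 493² / (0.021 × 8277797) = 243049 / 173834 ≈ 1.40.

f/1.40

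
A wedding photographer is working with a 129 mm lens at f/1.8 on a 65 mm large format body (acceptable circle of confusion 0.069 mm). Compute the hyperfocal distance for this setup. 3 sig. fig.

134 m

Hyperfocal distance H = f²/(N·c) + f = 129²/(1.8 × 0.069) + 129 = 16641/0.1242 + 129 ≈ 134114.5 mm ≈ 134 m.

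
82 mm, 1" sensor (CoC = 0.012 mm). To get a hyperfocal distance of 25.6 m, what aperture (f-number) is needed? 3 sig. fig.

Rearrange H = f²/(N·c) + f for N: N = f² / ((H − f)·c).
N = 82² / ((25600 − 82) × 0.012) = 6724 / 306.2 ≈ 22.

f/22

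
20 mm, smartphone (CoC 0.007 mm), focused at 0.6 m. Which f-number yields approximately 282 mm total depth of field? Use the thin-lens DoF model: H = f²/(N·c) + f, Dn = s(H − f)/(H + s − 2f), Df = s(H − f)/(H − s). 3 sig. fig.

Write h = H − f = f²/(N·c). The thin-lens limits are Dn = s·h/(h + (s−f)) and Df = s·h/(h − (s−f)), so DoF = Df − Dn = 2·s·(s−f)·h / (h² − (s−f)²).
That is a quadratic in h: DoF·h² − 2·s·(s−f)·h − DoF·(s−f)² = 0 ⇒ h = (s−f)·(s + √(s² + DoF²)) / DoF = 580 × (600 + √(600² + 282²)) / 282 = 580 × (600 + 662.966) / 282 ≈ 2597.6 mm.
Then N = f²/(c·h) = 20² / (0.007 × 2597.6) = 400 / 18.183 ≈ 22.

f/22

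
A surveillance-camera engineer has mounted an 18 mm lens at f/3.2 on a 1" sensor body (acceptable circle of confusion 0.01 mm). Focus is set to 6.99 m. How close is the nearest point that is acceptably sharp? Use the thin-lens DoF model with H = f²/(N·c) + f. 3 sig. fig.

Hyperfocal distance H = f²/(N·c) + f = 18²/(3.2 × 0.01) + 18 = 324/0.032 + 18 ≈ 10143.0 mm ≈ 10.14 m.
Near limit Dn = s·(H − f)/(H + s − 2f) = 6990 × (10143.0 − 18) / (10143.0 + 6990 − 2 × 18) = 6990 × 10125.0 / 17097.0 ≈ 4139.5 mm ≈ 4.14 m.

4.14 m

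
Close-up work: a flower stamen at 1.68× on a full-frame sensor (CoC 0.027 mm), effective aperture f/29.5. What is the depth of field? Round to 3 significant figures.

0.564 mm

At magnification m, DoF ≈ 2·N_eff·c/m² = 2 × 29.5 × 0.027 / 1.68² = 1.593 / 2.822 ≈ 0.564 mm.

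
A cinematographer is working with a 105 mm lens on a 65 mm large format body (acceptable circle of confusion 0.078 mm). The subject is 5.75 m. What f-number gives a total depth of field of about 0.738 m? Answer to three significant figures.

Write h = H − f = f²/(N·c). The thin-lens limits are Dn = s·h/(h + (s−f)) and Df = s·h/(h − (s−f)), so DoF = Df − Dn = 2·s·(s−f)·h / (h² − (s−f)²).
That is a quadratic in h: DoF·h² − 2·s·(s−f)·h − DoF·(s−f)² = 0 ⇒ h = (s−f)·(s + √(s² + DoF²)) / DoF = 5645 × (5750 + √(5750² + 738²)) / 738 = 5645 × (5750 + 5797.17) / 738 ≈ 88325 mm.
Then N = f²/(c·h) = 105² / (0.078 × 88325) = 11025 / 6889.3 ≈ 1.60.

f/1.60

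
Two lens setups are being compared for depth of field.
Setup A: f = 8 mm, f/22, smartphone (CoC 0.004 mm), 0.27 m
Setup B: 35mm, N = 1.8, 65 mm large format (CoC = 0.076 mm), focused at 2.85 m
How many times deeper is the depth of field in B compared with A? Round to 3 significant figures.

Setup A: H = 8²/(22×0.004) + 8 ≈ 735.3 mm; DoF = Df − Dn = 422.04 − 198.49 ≈ 223.55 mm.
Setup B: H = 35²/(1.8×0.076) + 35 ≈ 8989.7 mm; DoF = Df − Dn = 4156.7 − 2168.4 ≈ 1988.3 mm.
Ratio = 1988.3 / 223.55 ≈ 8.89.

8.89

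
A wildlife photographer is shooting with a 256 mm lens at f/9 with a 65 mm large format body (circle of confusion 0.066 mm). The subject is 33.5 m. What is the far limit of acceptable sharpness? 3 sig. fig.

47.9 m

Hyperfocal distance H = f²/(N·c) + f = 256²/(9 × 0.066) + 256 = 65536/0.594 + 256 ≈ 110586.0 mm ≈ 110.6 m.
Far limit Df = s·(H − f)/(H − s) = 33500 × (110586.0 − 256) / (110586.0 − 33500) = 33500 × 110330.0 / 77086.0 ≈ 47947 mm ≈ 47.9 m.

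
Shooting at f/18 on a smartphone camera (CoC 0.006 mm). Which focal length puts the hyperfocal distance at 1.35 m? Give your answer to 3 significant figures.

From H = f²/(N·c) + f, with f ≪ H: f ≈ √(H·N·c) = √(1350 × 18 × 0.006) = √145.80 ≈ 12.07 mm.
Exact: f² + N·c·f − N·c·H = 0 ⇒ f = (−N·c + √((N·c)² + 4·N·c·H))/2 = (−0.108 + √583.21)/2 ≈ 12.021 mm ≈ 12.0 mm.

12.0 mm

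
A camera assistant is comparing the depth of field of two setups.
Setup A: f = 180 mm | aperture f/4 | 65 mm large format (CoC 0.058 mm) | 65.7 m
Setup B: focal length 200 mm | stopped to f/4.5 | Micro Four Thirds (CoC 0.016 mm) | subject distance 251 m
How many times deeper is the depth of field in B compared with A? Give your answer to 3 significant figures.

Setup A: H = 180²/(4×0.058) + 180 ≈ 139835.2 mm; DoF = Df − Dn = 123765 − 44720 ≈ 79045 mm.
Setup B: H = 200²/(4.5×0.016) + 200 ≈ 555755.6 mm; DoF = Df − Dn = 457562 − 172932 ≈ 284630 mm.
Ratio = 284630 / 79045 ≈ 3.60.

3.60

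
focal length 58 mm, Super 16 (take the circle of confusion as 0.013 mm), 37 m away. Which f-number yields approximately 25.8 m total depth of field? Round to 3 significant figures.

f/2.20

Write h = H − f = f²/(N·c). The thin-lens limits are Dn = s·h/(h + (s−f)) and Df = s·h/(h − (s−f)), so DoF = Df − Dn = 2·s·(s−f)·h / (h² − (s−f)²).
That is a quadratic in h: DoF·h² − 2·s·(s−f)·h − DoF·(s−f)² = 0 ⇒ h = (s−f)·(s + √(s² + DoF²)) / DoF = 36942 × (37000 + √(37000² + 25800²)) / 25800 = 36942 × (37000 + 45107.0) / 25800 ≈ 117566 mm.
Then N = f²/(c·h) = 58² / (0.013 × 117566) = 3364 / 1528.4 ≈ 2.20.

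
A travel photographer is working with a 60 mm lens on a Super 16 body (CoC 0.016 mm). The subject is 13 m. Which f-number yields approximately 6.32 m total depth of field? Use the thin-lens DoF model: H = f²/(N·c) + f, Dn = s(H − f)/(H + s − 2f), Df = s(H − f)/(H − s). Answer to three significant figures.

f/4

Write h = H − f = f²/(N·c). The thin-lens limits are Dn = s·h/(h + (s−f)) and Df = s·h/(h − (s−f)), so DoF = Df − Dn = 2·s·(s−f)·h / (h² − (s−f)²).
That is a quadratic in h: DoF·h² − 2·s·(s−f)·h − DoF·(s−f)² = 0 ⇒ h = (s−f)·(s + √(s² + DoF²)) / DoF = 12940 × (13000 + √(13000² + 6320²)) / 6320 = 12940 × (13000 + 14454.8) / 6320 ≈ 56213 mm.
Then N = f²/(c·h) = 60² / (0.016 × 56213) = 3600 / 899.41 ≈ 4.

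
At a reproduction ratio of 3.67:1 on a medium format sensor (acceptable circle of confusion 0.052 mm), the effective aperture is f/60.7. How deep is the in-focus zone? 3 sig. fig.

0.469 mm

At magnification m, DoF ≈ 2·N_eff·c/m² = 2 × 60.7 × 0.052 / 3.67² = 6.313 / 13.47 ≈ 0.469 mm.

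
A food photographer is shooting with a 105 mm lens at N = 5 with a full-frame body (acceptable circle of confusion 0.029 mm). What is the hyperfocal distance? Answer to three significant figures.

Hyperfocal distance H = f²/(N·c) + f = 105²/(5 × 0.029) + 105 = 11025/0.145 + 105 ≈ 76139.5 mm ≈ 76.1 m.

76.1 m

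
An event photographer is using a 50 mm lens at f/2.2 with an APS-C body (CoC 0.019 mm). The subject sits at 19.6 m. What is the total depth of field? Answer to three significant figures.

Hyperfocal distance H = f²/(N·c) + f = 50²/(2.2 × 0.019) + 50 = 2500/0.0418 + 50 ≈ 59858.6 mm ≈ 59.86 m.
Near limit Dn = s·(H − f)/(H + s − 2f) = 19600 × (59858.6 − 50) / (59858.6 + 19600 − 2 × 50) = 19600 × 59808.6 / 79358.6 ≈ 14772 mm.
Far limit Df = s·(H − f)/(H − s) = 19600 × (59858.6 − 50) / (59858.6 − 19600) = 19600 × 59808.6 / 40258.6 ≈ 29118 mm.
Depth of field = Df − Dn = 29118 − 14772 ≈ 14346 mm ≈ 14.3 m.

14.3 m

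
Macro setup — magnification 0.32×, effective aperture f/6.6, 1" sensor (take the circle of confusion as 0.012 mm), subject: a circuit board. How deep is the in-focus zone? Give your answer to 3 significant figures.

At magnification m, DoF ≈ 2·N_eff·c/m² = 2 × 6.6 × 0.012 / 0.32² = 0.1584 / 0.1024 ≈ 1.55 mm.

1.55 mm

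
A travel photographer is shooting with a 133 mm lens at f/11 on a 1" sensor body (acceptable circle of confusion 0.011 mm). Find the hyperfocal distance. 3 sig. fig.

146 m

Hyperfocal distance H = f²/(N·c) + f = 133²/(11 × 0.011) + 133 = 17689/0.121 + 133 ≈ 146323.1 mm ≈ 146 m.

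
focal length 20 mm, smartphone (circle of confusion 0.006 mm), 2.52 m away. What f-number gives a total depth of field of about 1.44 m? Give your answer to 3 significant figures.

Write h = H − f = f²/(N·c). The thin-lens limits are Dn = s·h/(h + (s−f)) and Df = s·h/(h − (s−f)), so DoF = Df − Dn = 2·s·(s−f)·h / (h² − (s−f)²).
That is a quadratic in h: DoF·h² − 2·s·(s−f)·h − DoF·(s−f)² = 0 ⇒ h = (s−f)·(s + √(s² + DoF²)) / DoF = 2500 × (2520 + √(2520² + 1440²)) / 1440 = 2500 × (2520 + 2902.41) / 1440 ≈ 9413.9 mm.
Then N = f²/(c·h) = 20² / (0.006 × 9413.9) = 400 / 56.483 ≈ 7.08.

f/7.08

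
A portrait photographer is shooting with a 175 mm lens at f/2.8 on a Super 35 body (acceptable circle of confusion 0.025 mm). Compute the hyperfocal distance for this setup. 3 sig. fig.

Hyperfocal distance H = f²/(N·c) + f = 175²/(2.8 × 0.025) + 175 = 30625/0.07 + 175 ≈ 437675.0 mm ≈ 438 m.

438 m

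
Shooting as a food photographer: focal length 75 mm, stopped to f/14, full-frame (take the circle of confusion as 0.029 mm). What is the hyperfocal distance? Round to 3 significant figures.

13.9 m

Hyperfocal distance H = f²/(N·c) + f = 75²/(14 × 0.029) + 75 = 5625/0.406 + 75 ≈ 13929.7 mm ≈ 13.9 m.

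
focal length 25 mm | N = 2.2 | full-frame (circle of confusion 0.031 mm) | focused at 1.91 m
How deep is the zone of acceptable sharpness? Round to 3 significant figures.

Hyperfocal distance H = f²/(N·c) + f = 25²/(2.2 × 0.031) + 25 = 625/0.0682 + 25 ≈ 9189.2 mm ≈ 9.189 m.
Near limit Dn = s·(H − f)/(H + s − 2f) = 1910 × (9189.2 − 25) / (9189.2 + 1910 − 2 × 25) = 1910 × 9164.2 / 11049.2 ≈ 1584.15 mm.
Far limit Df = s·(H − f)/(H − s) = 1910 × (9189.2 − 25) / (9189.2 − 1910) = 1910 × 9164.2 / 7279.2 ≈ 2404.61 mm.
Depth of field = Df − Dn = 2404.61 − 1584.15 ≈ 820.46 mm ≈ 0.820 m.

0.820 m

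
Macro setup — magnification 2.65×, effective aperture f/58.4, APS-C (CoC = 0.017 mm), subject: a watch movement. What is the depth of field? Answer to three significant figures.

At magnification m, DoF ≈ 2·N_eff·c/m² = 2 × 58.4 × 0.017 / 2.65² = 1.986 / 7.022 ≈ 0.283 mm.

0.283 mm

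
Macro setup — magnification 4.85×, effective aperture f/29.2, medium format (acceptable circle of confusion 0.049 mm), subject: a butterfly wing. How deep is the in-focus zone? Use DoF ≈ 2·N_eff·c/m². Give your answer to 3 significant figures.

At magnification m, DoF ≈ 2·N_eff·c/m² = 2 × 29.2 × 0.049 / 4.85² = 2.862 / 23.52 ≈ 0.122 mm.

0.122 mm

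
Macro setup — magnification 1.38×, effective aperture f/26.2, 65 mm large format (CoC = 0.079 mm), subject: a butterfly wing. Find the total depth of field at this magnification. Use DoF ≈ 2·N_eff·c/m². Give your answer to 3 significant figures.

At magnification m, DoF ≈ 2·N_eff·c/m² = 2 × 26.2 × 0.079 / 1.38² = 4.14 / 1.904 ≈ 2.17 mm.

2.17 mm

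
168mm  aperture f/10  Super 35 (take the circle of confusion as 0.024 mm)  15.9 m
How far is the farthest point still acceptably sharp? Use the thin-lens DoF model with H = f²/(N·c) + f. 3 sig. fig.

Hyperfocal distance H = f²/(N·c) + f = 168²/(10 × 0.024) + 168 = 28224/0.24 + 168 ≈ 117768.0 mm ≈ 117.8 m.
Far limit Df = s·(H − f)/(H − s) = 15900 × (117768.0 − 168) / (117768.0 − 15900) = 15900 × 117600.0 / 101868.0 ≈ 18356 mm ≈ 18.4 m.

18.4 m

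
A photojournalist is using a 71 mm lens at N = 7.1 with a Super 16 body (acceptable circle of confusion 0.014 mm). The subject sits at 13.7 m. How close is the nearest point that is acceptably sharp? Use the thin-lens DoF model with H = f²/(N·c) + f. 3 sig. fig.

10.8 m

Hyperfocal distance H = f²/(N·c) + f = 71²/(7.1 × 0.014) + 71 = 5041/0.0994 + 71 ≈ 50785.3 mm ≈ 50.79 m.
Near limit Dn = s·(H − f)/(H + s − 2f) = 13700 × (50785.3 − 71) / (50785.3 + 13700 − 2 × 71) = 13700 × 50714.3 / 64343.3 ≈ 10798 mm ≈ 10.8 m.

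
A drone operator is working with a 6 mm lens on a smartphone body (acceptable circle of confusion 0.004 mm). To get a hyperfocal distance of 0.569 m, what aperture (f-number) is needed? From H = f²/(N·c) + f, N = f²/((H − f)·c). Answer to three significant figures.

Rearrange H = f²/(N·c) + f for N: N = f² / ((H − f)·c).
N = 6² / ((569 − 6) × 0.004) = 36 / 2.252 ≈ 16.

f/16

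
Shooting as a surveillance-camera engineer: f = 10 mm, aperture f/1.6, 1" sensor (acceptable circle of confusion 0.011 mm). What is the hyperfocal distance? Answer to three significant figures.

Hyperfocal distance H = f²/(N·c) + f = 10²/(1.6 × 0.011) + 10 = 100/0.0176 + 10 ≈ 5691.8 mm ≈ 5.69 m.

5.69 m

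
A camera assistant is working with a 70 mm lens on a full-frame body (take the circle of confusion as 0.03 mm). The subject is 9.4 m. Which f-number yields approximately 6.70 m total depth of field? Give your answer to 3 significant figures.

f/5.60

Write h = H − f = f²/(N·c). The thin-lens limits are Dn = s·h/(h + (s−f)) and Df = s·h/(h − (s−f)), so DoF = Df − Dn = 2·s·(s−f)·h / (h² − (s−f)²).
That is a quadratic in h: DoF·h² − 2·s·(s−f)·h − DoF·(s−f)² = 0 ⇒ h = (s−f)·(s + √(s² + DoF²)) / DoF = 9330 × (9400 + √(9400² + 6700²)) / 6700 = 9330 × (9400 + 11543.4) / 6700 ≈ 29164 mm.
Then N = f²/(c·h) = 70² / (0.03 × 29164) = 4900 / 874.93 ≈ 5.60.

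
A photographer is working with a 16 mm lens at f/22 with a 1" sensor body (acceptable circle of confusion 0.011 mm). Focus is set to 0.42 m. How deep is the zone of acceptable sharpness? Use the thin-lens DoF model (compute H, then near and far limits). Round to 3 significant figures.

Hyperfocal distance H = f²/(N·c) + f = 16²/(22 × 0.011) + 16 = 256/0.242 + 16 ≈ 1073.9 mm ≈ 1.074 m.
Near limit Dn = s·(H − f)/(H + s − 2f) = 420 × (1073.9 − 16) / (1073.9 + 420 − 2 × 16) = 420 × 1057.9 / 1461.9 ≈ 303.93 mm.
Far limit Df = s·(H − f)/(H − s) = 420 × (1073.9 − 16) / (1073.9 − 420) = 420 × 1057.9 / 653.9 ≈ 679.51 mm.
Depth of field = Df − Dn = 679.51 − 303.93 ≈ 375.58 mm.

376 mm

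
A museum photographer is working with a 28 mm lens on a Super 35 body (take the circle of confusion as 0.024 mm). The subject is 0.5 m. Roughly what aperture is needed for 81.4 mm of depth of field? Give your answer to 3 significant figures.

f/5.60

Write h = H − f = f²/(N·c). The thin-lens limits are Dn = s·h/(h + (s−f)) and Df = s·h/(h − (s−f)), so DoF = Df − Dn = 2·s·(s−f)·h / (h² − (s−f)²).
That is a quadratic in h: DoF·h² − 2·s·(s−f)·h − DoF·(s−f)² = 0 ⇒ h = (s−f)·(s + √(s² + DoF²)) / DoF = 472 × (500 + √(500² + 81.4²)) / 81.4 = 472 × (500 + 506.583) / 81.4 ≈ 5836.7 mm.
Then N = f²/(c·h) = 28² / (0.024 × 5836.7) = 784 / 140.08 ≈ 5.60.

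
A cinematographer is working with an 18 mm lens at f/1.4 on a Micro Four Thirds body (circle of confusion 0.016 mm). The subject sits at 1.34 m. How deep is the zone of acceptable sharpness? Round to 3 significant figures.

247 mm

Hyperfocal distance H = f²/(N·c) + f = 18²/(1.4 × 0.016) + 18 = 324/0.0224 + 18 ≈ 14482.3 mm ≈ 14.48 m.
Near limit Dn = s·(H − f)/(H + s − 2f) = 1340 × (14482.3 − 18) / (14482.3 + 1340 − 2 × 18) = 1340 × 14464.3 / 15786.3 ≈ 1227.78 mm.
Far limit Df = s·(H − f)/(H − s) = 1340 × (14482.3 − 18) / (14482.3 − 1340) = 1340 × 14464.3 / 13142.3 ≈ 1474.79 mm.
Depth of field = Df − Dn = 1474.79 − 1227.78 ≈ 247.01 mm.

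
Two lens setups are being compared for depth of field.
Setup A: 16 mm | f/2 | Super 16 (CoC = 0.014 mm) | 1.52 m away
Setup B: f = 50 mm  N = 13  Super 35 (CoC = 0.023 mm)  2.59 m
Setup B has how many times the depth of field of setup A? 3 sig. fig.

Setup A: H = 16²/(2×0.014) + 16 ≈ 9158.9 mm; DoF = Df − Dn = 1819.27 − 1305.28 ≈ 513.99 mm.
Setup B: H = 50²/(13×0.023) + 50 ≈ 8411.2 mm; DoF = Df − Dn = 3720.1 − 1986.5 ≈ 1733.6 mm.
Ratio = 1733.6 / 513.99 ≈ 3.37.

3.37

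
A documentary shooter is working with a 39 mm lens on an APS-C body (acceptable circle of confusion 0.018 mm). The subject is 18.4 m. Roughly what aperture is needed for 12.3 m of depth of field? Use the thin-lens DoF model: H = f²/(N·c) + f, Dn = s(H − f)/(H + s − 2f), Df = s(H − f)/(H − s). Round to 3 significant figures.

Write h = H − f = f²/(N·c). The thin-lens limits are Dn = s·h/(h + (s−f)) and Df = s·h/(h − (s−f)), so DoF = Df − Dn = 2·s·(s−f)·h / (h² − (s−f)²).
That is a quadratic in h: DoF·h² − 2·s·(s−f)·h − DoF·(s−f)² = 0 ⇒ h = (s−f)·(s + √(s² + DoF²)) / DoF = 18361 × (18400 + √(18400² + 12300²)) / 12300 = 18361 × (18400 + 22132.6) / 12300 ≈ 60506 mm.
Then N = f²/(c·h) = 39² / (0.018 × 60506) = 1521 / 1089.1 ≈ 1.40.

f/1.40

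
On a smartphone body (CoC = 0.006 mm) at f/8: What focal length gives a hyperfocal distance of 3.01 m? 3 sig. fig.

From H = f²/(N·c) + f, with f ≪ H: f ≈ √(H·N·c) = √(3010 × 8 × 0.006) = √144.48 ≈ 12.02 mm.
The +f correction barely moves this — solving exactly, f² + N·c·f − N·c·H = 0 ⇒ f = (−N·c + √((N·c)² + 4·N·c·H))/2 = (−0.048 + √577.92)/2 ≈ 11.996 mm, so f ≈ 12.0 mm.

12.0 mm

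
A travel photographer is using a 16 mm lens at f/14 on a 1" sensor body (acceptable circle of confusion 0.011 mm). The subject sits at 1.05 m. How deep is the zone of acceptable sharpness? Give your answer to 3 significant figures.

Hyperfocal distance H = f²/(N·c) + f = 16²/(14 × 0.011) + 16 = 256/0.154 + 16 ≈ 1678.3 mm ≈ 1.678 m.
Near limit Dn = s·(H − f)/(H + s − 2f) = 1050 × (1678.3 − 16) / (1678.3 + 1050 − 2 × 16) = 1050 × 1662.3 / 2696.3 ≈ 647.3 mm.
Far limit Df = s·(H − f)/(H − s) = 1050 × (1678.3 − 16) / (1678.3 − 1050) = 1050 × 1662.3 / 628.3 ≈ 2777.9 mm.
Depth of field = Df − Dn = 2777.9 − 647.3 ≈ 2130.6 mm ≈ 2.13 m.

2.13 m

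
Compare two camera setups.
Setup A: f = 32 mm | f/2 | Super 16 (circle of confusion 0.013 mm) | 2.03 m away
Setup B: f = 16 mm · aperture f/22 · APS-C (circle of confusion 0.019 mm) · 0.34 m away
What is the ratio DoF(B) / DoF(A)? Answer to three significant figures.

2.42

Setup A: H = 32²/(2×0.013) + 32 ≈ 39416.6 mm; DoF = Df − Dn = 2138.49 − 1931.99 ≈ 206.50 mm.
Setup B: H = 16²/(22×0.019) + 16 ≈ 628.4 mm; DoF = Df − Dn = 721.92 − 222.36 ≈ 499.56 mm.
Ratio = 499.56 / 206.50 ≈ 2.42.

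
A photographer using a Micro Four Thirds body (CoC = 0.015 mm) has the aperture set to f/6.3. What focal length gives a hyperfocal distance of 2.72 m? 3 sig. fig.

From H = f²/(N·c) + f, with f ≪ H: f ≈ √(H·N·c) = √(2720 × 6.3 × 0.015) = √257.04 ≈ 16.03 mm.
The +f correction barely moves this — solving exactly, f² + N·c·f − N·c·H = 0 ⇒ f = (−N·c + √((N·c)² + 4·N·c·H))/2 = (−0.0945 + √1028.2)/2 ≈ 15.985 mm, so f ≈ 16.0 mm.

16.0 mm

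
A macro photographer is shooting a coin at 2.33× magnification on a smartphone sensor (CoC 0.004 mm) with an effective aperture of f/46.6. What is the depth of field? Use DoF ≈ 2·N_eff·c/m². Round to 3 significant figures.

0.0687 mm

At magnification m, DoF ≈ 2·N_eff·c/m² = 2 × 46.6 × 0.004 / 2.33² = 0.3728 / 5.429 ≈ 0.0687 mm.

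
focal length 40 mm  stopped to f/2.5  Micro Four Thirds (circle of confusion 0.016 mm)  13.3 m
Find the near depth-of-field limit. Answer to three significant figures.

Hyperfocal distance H = f²/(N·c) + f = 40²/(2.5 × 0.016) + 40 = 1600/0.04 + 40 ≈ 40040.0 mm ≈ 40.04 m.
Near limit Dn = s·(H − f)/(H + s − 2f) = 13300 × (40040.0 − 40) / (40040.0 + 13300 − 2 × 40) = 13300 × 40000.0 / 53260.0 ≈ 9988.7 mm ≈ 9.99 m.

9.99 m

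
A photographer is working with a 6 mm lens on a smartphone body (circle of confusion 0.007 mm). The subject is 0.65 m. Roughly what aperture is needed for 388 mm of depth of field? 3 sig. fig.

f/2.20

Write h = H − f = f²/(N·c). The thin-lens limits are Dn = s·h/(h + (s−f)) and Df = s·h/(h − (s−f)), so DoF = Df − Dn = 2·s·(s−f)·h / (h² − (s−f)²).
That is a quadratic in h: DoF·h² − 2·s·(s−f)·h − DoF·(s−f)² = 0 ⇒ h = (s−f)·(s + √(s² + DoF²)) / DoF = 644 × (650 + √(650² + 388²)) / 388 = 644 × (650 + 756.997) / 388 ≈ 2335.3 mm.
Then N = f²/(c·h) = 6² / (0.007 × 2335.3) = 36 / 16.347 ≈ 2.20.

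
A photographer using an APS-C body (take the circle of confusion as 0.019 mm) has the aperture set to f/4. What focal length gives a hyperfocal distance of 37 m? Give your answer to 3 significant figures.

53.0 mm

From H = f²/(N·c) + f, with f ≪ H: f ≈ √(H·N·c) = √(37000 × 4 × 0.019) = √2812.0 ≈ 53.03 mm.
The +f correction barely moves this — solving exactly, f² + N·c·f − N·c·H = 0 ⇒ f = (−N·c + √((N·c)² + 4·N·c·H))/2 = (−0.076 + √11248)/2 ≈ 52.990 mm, so f ≈ 53.0 mm.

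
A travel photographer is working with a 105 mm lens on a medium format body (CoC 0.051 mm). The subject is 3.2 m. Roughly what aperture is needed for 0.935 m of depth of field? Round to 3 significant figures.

Write h = H − f = f²/(N·c). The thin-lens limits are Dn = s·h/(h + (s−f)) and Df = s·h/(h − (s−f)), so DoF = Df − Dn = 2·s·(s−f)·h / (h² − (s−f)²).
That is a quadratic in h: DoF·h² − 2·s·(s−f)·h − DoF·(s−f)² = 0 ⇒ h = (s−f)·(s + √(s² + DoF²)) / DoF = 3095 × (3200 + √(3200² + 935²)) / 935 = 3095 × (3200 + 3333.80) / 935 ≈ 21628 mm.
Then N = f²/(c·h) = 105² / (0.051 × 21628) = 11025 / 1103.0 ≈ 10.

f/10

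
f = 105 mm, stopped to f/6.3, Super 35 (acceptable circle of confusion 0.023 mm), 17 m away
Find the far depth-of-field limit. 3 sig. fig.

Hyperfocal distance H = f²/(N·c) + f = 105²/(6.3 × 0.023) + 105 = 11025/0.1449 + 105 ≈ 76192.0 mm ≈ 76.19 m.
Far limit Df = s·(H − f)/(H − s) = 17000 × (76192.0 − 105) / (76192.0 − 17000) = 17000 × 76087.0 / 59192.0 ≈ 21852 mm ≈ 21.9 m.

21.9 m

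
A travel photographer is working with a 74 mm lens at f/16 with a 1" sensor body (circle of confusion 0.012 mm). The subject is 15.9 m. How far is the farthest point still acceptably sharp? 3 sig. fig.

35.7 m

Hyperfocal distance H = f²/(N·c) + f = 74²/(16 × 0.012) + 74 = 5476/0.192 + 74 ≈ 28594.8 mm ≈ 28.59 m.
Far limit Df = s·(H − f)/(H − s) = 15900 × (28594.8 − 74) / (28594.8 − 15900) = 15900 × 28520.8 / 12694.8 ≈ 35722 mm ≈ 35.7 m.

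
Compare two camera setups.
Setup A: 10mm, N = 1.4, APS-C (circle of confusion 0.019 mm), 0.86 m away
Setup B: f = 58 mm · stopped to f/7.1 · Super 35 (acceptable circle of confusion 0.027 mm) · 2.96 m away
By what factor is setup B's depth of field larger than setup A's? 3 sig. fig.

Setup A: H = 10²/(1.4×0.019) + 10 ≈ 3769.4 mm; DoF = Df − Dn = 1111.25 − 701.41 ≈ 409.84 mm.
Setup B: H = 58²/(7.1×0.027) + 58 ≈ 17606.3 mm; DoF = Df − Dn = 3546.5 − 2540.0 ≈ 1006.5 mm.
Ratio = 1006.5 / 409.84 ≈ 2.46.

2.46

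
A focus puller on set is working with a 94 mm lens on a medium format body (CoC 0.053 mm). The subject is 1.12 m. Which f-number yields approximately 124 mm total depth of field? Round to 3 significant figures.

f/8.97

Write h = H − f = f²/(N·c). The thin-lens limits are Dn = s·h/(h + (s−f)) and Df = s·h/(h − (s−f)), so DoF = Df − Dn = 2·s·(s−f)·h / (h² − (s−f)²).
That is a quadratic in h: DoF·h² − 2·s·(s−f)·h − DoF·(s−f)² = 0 ⇒ h = (s−f)·(s + √(s² + DoF²)) / DoF = 1026 × (1120 + √(1120² + 124²)) / 124 = 1026 × (1120 + 1126.84) / 124 ≈ 18591 mm.
Then N = f²/(c·h) = 94² / (0.053 × 18591) = 8836 / 985.31 ≈ 8.97.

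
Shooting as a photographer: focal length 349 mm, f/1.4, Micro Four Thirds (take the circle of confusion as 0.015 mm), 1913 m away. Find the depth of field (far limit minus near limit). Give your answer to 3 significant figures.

1420 m

Hyperfocal distance H = f²/(N·c) + f = 349²/(1.4 × 0.015) + 349 = 121801/0.021 + 349 ≈ 5800396.6 mm ≈ 5800 m.
Near limit Dn = s·(H − f)/(H + s − 2f) = 1913000 × (5800396.6 − 349) / (5800396.6 + 1913000 − 2 × 349) = 1913000 × 5800047.6 / 7712698.6 ≈ 1438600 mm.
Far limit Df = s·(H − f)/(H − s) = 1913000 × (5800396.6 − 349) / (5800396.6 − 1913000) = 1913000 × 5800047.6 / 3887396.6 ≈ 2854222 mm.
Depth of field = Df − Dn = 2854222 − 1438600 ≈ 1415622 mm ≈ 1420 m.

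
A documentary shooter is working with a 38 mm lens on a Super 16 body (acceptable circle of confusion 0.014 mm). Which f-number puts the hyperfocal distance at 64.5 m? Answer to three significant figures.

f/1.60

Rearrange H = f²/(N·c) + f for N: N = f² / ((H − f)·c).
N = 38² / ((64500 − 38) × 0.014) = 1444 / 902.5 ≈ 1.60.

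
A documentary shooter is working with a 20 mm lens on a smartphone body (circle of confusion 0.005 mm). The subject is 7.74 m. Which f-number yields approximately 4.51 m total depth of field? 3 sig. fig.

f/2.80

Write h = H − f = f²/(N·c). The thin-lens limits are Dn = s·h/(h + (s−f)) and Df = s·h/(h − (s−f)), so DoF = Df − Dn = 2·s·(s−f)·h / (h² − (s−f)²).
That is a quadratic in h: DoF·h² − 2·s·(s−f)·h − DoF·(s−f)² = 0 ⇒ h = (s−f)·(s + √(s² + DoF²)) / DoF = 7720 × (7740 + √(7740² + 4510²)) / 4510 = 7720 × (7740 + 8958.11) / 4510 ≈ 28583 mm.
Then N = f²/(c·h) = 20² / (0.005 × 28583) = 400 / 142.92 ≈ 2.80.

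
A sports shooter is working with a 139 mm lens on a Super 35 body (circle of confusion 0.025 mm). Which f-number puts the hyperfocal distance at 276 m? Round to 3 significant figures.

Rearrange H = f²/(N·c) + f for N: N = f² / ((H − f)·c).
N = 139² / ((276000 − 139) × 0.025) = 19321 / 6897 ≈ 2.80.

f/2.80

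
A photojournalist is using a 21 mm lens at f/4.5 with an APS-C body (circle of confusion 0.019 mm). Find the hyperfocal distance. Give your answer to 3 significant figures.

Hyperfocal distance H = f²/(N·c) + f = 21²/(4.5 × 0.019) + 21 = 441/0.0855 + 21 ≈ 5178.9 mm ≈ 5.18 m.

5.18 m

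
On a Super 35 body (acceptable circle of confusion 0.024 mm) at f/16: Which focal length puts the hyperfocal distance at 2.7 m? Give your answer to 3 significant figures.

32.0 mm

From H = f²/(N·c) + f, with f ≪ H: f ≈ √(H·N·c) = √(2700 × 16 × 0.024) = √1036.8 ≈ 32.20 mm.
Exact: f² + N·c·f − N·c·H = 0 ⇒ f = (−N·c + √((N·c)² + 4·N·c·H))/2 = (−0.384 + √4147.3)/2 ≈ 32.008 mm ≈ 32.0 mm.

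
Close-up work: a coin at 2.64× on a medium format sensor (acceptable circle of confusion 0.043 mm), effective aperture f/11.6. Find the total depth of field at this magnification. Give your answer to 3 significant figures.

0.143 mm

At magnification m, DoF ≈ 2·N_eff·c/m² = 2 × 11.6 × 0.043 / 2.64² = 0.9976 / 6.97 ≈ 0.143 mm.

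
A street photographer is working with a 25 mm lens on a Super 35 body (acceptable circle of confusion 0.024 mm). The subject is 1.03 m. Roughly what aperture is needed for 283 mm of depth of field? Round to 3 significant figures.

Write h = H − f = f²/(N·c). The thin-lens limits are Dn = s·h/(h + (s−f)) and Df = s·h/(h − (s−f)), so DoF = Df − Dn = 2·s·(s−f)·h / (h² − (s−f)²).
That is a quadratic in h: DoF·h² − 2·s·(s−f)·h − DoF·(s−f)² = 0 ⇒ h = (s−f)·(s + √(s² + DoF²)) / DoF = 1005 × (1030 + √(1030² + 283²)) / 283 = 1005 × (1030 + 1068.17) / 283 ≈ 7451.1 mm.
Then N = f²/(c·h) = 25² / (0.024 × 7451.1) = 625 / 178.83 ≈ 3.50.

f/3.50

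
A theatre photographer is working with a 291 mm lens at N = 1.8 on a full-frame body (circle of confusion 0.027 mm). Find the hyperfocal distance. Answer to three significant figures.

1740 m

Hyperfocal distance H = f²/(N·c) + f = 291²/(1.8 × 0.027) + 291 = 84681/0.0486 + 291 ≈ 1742698.4 mm ≈ 1740 m.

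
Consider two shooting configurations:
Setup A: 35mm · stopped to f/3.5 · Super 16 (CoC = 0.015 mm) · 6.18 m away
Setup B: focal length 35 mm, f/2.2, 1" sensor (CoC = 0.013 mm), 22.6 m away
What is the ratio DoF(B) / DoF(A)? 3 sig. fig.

9.42

Setup A: H = 35²/(3.5×0.015) + 35 ≈ 23368.3 mm; DoF = Df − Dn = 8389.4 − 4891.7 ≈ 3497.7 mm.
Setup B: H = 35²/(2.2×0.013) + 35 ≈ 42867.2 mm; DoF = Df − Dn = 47762 − 14802 ≈ 32960 mm.
Ratio = 32960 / 3497.7 ≈ 9.42.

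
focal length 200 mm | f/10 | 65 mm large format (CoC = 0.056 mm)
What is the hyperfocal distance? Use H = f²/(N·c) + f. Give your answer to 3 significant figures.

71.6 m

Hyperfocal distance H = f²/(N·c) + f = 200²/(10 × 0.056) + 200 = 40000/0.56 + 200 ≈ 71628.6 mm ≈ 71.6 m.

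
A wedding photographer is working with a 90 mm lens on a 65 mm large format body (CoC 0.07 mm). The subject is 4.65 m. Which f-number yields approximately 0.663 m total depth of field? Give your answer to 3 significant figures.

f/1.80

Write h = H − f = f²/(N·c). The thin-lens limits are Dn = s·h/(h + (s−f)) and Df = s·h/(h − (s−f)), so DoF = Df − Dn = 2·s·(s−f)·h / (h² − (s−f)²).
That is a quadratic in h: DoF·h² − 2·s·(s−f)·h − DoF·(s−f)² = 0 ⇒ h = (s−f)·(s + √(s² + DoF²)) / DoF = 4560 × (4650 + √(4650² + 663²)) / 663 = 4560 × (4650 + 4697.03) / 663 ≈ 64287 mm.
Then N = f²/(c·h) = 90² / (0.07 × 64287) = 8100 / 4500.1 ≈ 1.80.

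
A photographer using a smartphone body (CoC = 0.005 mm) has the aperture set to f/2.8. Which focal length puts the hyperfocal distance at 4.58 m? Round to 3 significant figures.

From H = f²/(N·c) + f, with f ≪ H: f ≈ √(H·N·c) = √(4580 × 2.8 × 0.005) = √64.120 ≈ 8.007 mm.
Exact: f² + N·c·f − N·c·H = 0 ⇒ f = (−N·c + √((N·c)² + 4·N·c·H))/2 = (−0.014 + √256.48)/2 ≈ 8.0005 mm ≈ 8.00 mm.

8.00 mm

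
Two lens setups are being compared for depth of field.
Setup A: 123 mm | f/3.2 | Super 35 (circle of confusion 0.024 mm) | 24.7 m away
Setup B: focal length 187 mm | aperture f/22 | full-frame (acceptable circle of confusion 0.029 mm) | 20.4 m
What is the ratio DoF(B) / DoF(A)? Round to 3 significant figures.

Setup A: H = 123²/(3.2×0.024) + 123 ≈ 197115.2 mm; DoF = Df − Dn = 28220.9 − 21960.2 ≈ 6260.7 mm.
Setup B: H = 187²/(22×0.029) + 187 ≈ 54997.3 mm; DoF = Df − Dn = 32318 − 14904 ≈ 17414 mm.
Ratio = 17414 / 6260.7 ≈ 2.78.

2.78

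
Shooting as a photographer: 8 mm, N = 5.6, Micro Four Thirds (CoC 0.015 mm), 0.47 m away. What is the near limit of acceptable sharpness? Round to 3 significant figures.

Hyperfocal distance H = f²/(N·c) + f = 8²/(5.6 × 0.015) + 8 = 64/0.084 + 8 ≈ 769.9 mm ≈ 0.770 m.
Near limit Dn = s·(H − f)/(H + s − 2f) = 470 × (769.9 − 8) / (769.9 + 470 − 2 × 8) = 470 × 761.9 / 1223.9 ≈ 292.58 mm.

293 mm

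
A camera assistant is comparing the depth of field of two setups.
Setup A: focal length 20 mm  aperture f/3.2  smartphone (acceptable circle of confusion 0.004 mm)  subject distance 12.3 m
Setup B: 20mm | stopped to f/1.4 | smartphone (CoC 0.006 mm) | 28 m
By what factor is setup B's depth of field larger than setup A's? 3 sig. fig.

Setup A: H = 20²/(3.2×0.004) + 20 ≈ 31270.0 mm; DoF = Df − Dn = 20262 − 8830 ≈ 11432 mm.
Setup B: H = 20²/(1.4×0.006) + 20 ≈ 47639.0 mm; DoF = Df − Dn = 67892 − 17637 ≈ 50255 mm.
Ratio = 50255 / 11432 ≈ 4.40.

4.40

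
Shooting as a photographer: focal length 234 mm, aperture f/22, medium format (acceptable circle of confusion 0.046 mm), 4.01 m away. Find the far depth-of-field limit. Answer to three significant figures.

4.31 m

Hyperfocal distance H = f²/(N·c) + f = 234²/(22 × 0.046) + 234 = 54756/1.012 + 234 ≈ 54340.7 mm ≈ 54.34 m.
Far limit Df = s·(H − f)/(H − s) = 4010 × (54340.7 − 234) / (54340.7 − 4010) = 4010 × 54106.7 / 50330.7 ≈ 4310.8 mm ≈ 4.31 m.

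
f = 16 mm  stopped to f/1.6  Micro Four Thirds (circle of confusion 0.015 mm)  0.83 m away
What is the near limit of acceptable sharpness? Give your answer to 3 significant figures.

0.771 m

Hyperfocal distance H = f²/(N·c) + f = 16²/(1.6 × 0.015) + 16 = 256/0.024 + 16 ≈ 10682.7 mm ≈ 10.68 m.
Near limit Dn = s·(H − f)/(H + s − 2f) = 830 × (10682.7 − 16) / (10682.7 + 830 − 2 × 16) = 830 × 10666.7 / 11480.7 ≈ 771.15 mm ≈ 0.771 m.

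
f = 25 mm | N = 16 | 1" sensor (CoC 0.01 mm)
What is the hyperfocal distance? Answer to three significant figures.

3.93 m

Hyperfocal distance H = f²/(N·c) + f = 25²/(16 × 0.01) + 25 = 625/0.16 + 25 ≈ 3931.2 mm ≈ 3.93 m.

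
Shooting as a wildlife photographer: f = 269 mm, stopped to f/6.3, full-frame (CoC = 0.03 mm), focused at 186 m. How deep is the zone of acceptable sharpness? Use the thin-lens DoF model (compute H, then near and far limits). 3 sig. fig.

236 m

Hyperfocal distance H = f²/(N·c) + f = 269²/(6.3 × 0.03) + 269 = 72361/0.189 + 269 ≈ 383131.4 mm ≈ 383.1 m.
Near limit Dn = s·(H − f)/(H + s − 2f) = 186000 × (383131.4 − 269) / (383131.4 + 186000 − 2 × 269) = 186000 × 382862.4 / 568593.4 ≈ 125243 mm.
Far limit Df = s·(H − f)/(H − s) = 186000 × (383131.4 − 269) / (383131.4 − 186000) = 186000 × 382862.4 / 197131.4 ≈ 361243 mm.
Depth of field = Df − Dn = 361243 − 125243 ≈ 236000 mm ≈ 236 m.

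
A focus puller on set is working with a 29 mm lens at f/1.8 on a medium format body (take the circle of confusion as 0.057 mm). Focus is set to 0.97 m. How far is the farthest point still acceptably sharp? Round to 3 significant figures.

1.10 m

Hyperfocal distance H = f²/(N·c) + f = 29²/(1.8 × 0.057) + 29 = 841/0.1026 + 29 ≈ 8225.9 mm ≈ 8.226 m.
Far limit Df = s·(H − f)/(H − s) = 970 × (8225.9 − 29) / (8225.9 − 970) = 970 × 8196.9 / 7255.9 ≈ 1095.8 mm ≈ 1.10 m.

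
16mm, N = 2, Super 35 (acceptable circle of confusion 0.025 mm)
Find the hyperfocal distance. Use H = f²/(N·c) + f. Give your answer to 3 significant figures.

5.14 m

Hyperfocal distance H = f²/(N·c) + f = 16²/(2 × 0.025) + 16 = 256/0.05 + 16 ≈ 5136.0 mm ≈ 5.14 m.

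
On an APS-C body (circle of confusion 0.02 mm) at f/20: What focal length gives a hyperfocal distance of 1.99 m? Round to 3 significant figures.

28.0 mm

From H = f²/(N·c) + f, with f ≪ H: f ≈ √(H·N·c) = √(1990 × 20 × 0.02) = √796.00 ≈ 28.21 mm.
Exact: f² + N·c·f − N·c·H = 0 ⇒ f = (−N·c + √((N·c)² + 4·N·c·H))/2 = (−0.4 + √3184.2)/2 ≈ 28.014 mm ≈ 28.0 mm.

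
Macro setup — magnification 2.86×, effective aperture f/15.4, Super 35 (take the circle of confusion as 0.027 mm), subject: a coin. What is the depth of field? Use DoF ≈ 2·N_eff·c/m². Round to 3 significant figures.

At magnification m, DoF ≈ 2·N_eff·c/m² = 2 × 15.4 × 0.027 / 2.86² = 0.8316 / 8.18 ≈ 0.102 mm.

0.102 mm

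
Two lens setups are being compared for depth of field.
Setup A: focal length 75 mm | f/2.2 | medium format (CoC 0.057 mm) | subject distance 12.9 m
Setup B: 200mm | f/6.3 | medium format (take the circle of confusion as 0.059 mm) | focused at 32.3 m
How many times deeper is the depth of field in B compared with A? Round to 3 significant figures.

2.63

Setup A: H = 75²/(2.2×0.057) + 75 ≈ 44931.5 mm; DoF = Df − Dn = 18065.0 − 10031.8 ≈ 8033.2 mm.
Setup B: H = 200²/(6.3×0.059) + 200 ≈ 107813.7 mm; DoF = Df − Dn = 46030 − 24879 ≈ 21151 mm.
Ratio = 21151 / 8033.2 ≈ 2.63.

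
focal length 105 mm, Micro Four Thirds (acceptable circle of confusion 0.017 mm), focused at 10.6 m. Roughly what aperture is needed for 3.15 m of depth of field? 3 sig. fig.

Write h = H − f = f²/(N·c). The thin-lens limits are Dn = s·h/(h + (s−f)) and Df = s·h/(h − (s−f)), so DoF = Df − Dn = 2·s·(s−f)·h / (h² − (s−f)²).
That is a quadratic in h: DoF·h² − 2·s·(s−f)·h − DoF·(s−f)² = 0 ⇒ h = (s−f)·(s + √(s² + DoF²)) / DoF = 10495 × (10600 + √(10600² + 3150²)) / 3150 = 10495 × (10600 + 11058.1) / 3150 ≈ 72159 mm.
Then N = f²/(c·h) = 105² / (0.017 × 72159) = 11025 / 1226.7 ≈ 8.99.

f/8.99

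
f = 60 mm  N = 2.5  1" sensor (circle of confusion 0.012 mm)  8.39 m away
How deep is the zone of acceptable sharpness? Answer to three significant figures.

Hyperfocal distance H = f²/(N·c) + f = 60²/(2.5 × 0.012) + 60 = 3600/0.03 + 60 ≈ 120060.0 mm ≈ 120.1 m.
Near limit Dn = s·(H − f)/(H + s − 2f) = 8390 × (120060.0 − 60) / (120060.0 + 8390 − 2 × 60) = 8390 × 120000.0 / 128330.0 ≈ 7845.4 mm.
Far limit Df = s·(H − f)/(H − s) = 8390 × (120060.0 − 60) / (120060.0 − 8390) = 8390 × 120000.0 / 111670.0 ≈ 9015.9 mm.
Depth of field = Df − Dn = 9015.9 − 7845.4 ≈ 1170.5 mm ≈ 1.17 m.

1.17 m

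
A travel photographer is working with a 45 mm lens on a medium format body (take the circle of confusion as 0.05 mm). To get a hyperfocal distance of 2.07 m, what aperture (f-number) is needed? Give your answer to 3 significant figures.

f/20

Rearrange H = f²/(N·c) + f for N: N = f² / ((H − f)·c).
N = 45² / ((2070 − 45) × 0.05) = 2025 / 101.2 ≈ 20.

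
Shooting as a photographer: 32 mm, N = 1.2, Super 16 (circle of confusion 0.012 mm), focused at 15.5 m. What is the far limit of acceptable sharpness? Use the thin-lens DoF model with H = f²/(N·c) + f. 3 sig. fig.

19.8 m

Hyperfocal distance H = f²/(N·c) + f = 32²/(1.2 × 0.012) + 32 = 1024/0.0144 + 32 ≈ 71143.1 mm ≈ 71.14 m.
Far limit Df = s·(H − f)/(H − s) = 15500 × (71143.1 − 32) / (71143.1 − 15500) = 15500 × 71111.1 / 55643.1 ≈ 19809 mm ≈ 19.8 m.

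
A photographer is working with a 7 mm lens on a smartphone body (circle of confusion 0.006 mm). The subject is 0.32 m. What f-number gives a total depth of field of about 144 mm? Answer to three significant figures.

Write h = H − f = f²/(N·c). The thin-lens limits are Dn = s·h/(h + (s−f)) and Df = s·h/(h − (s−f)), so DoF = Df − Dn = 2·s·(s−f)·h / (h² − (s−f)²).
That is a quadratic in h: DoF·h² − 2·s·(s−f)·h − DoF·(s−f)² = 0 ⇒ h = (s−f)·(s + √(s² + DoF²)) / DoF = 313 × (320 + √(320² + 144²)) / 144 = 313 × (320 + 350.907) / 144 ≈ 1458.3 mm.
Then N = f²/(c·h) = 7² / (0.006 × 1458.3) = 49 / 8.7498 ≈ 5.60.

f/5.60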